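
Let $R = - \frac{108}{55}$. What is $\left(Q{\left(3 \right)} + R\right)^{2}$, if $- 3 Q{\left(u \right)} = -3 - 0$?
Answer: $\frac{2809}{3025} \approx 0.92859$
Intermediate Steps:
$Q{\left(u \right)} = 1$ ($Q{\left(u \right)} = - \frac{-3 - 0}{3} = - \frac{-3 + 0}{3} = \left(- \frac{1}{3}\right) \left(-3\right) = 1$)
$R = - \frac{108}{55}$ ($R = \left(-108\right) \frac{1}{55} = - \frac{108}{55} \approx -1.9636$)
$\left(Q{\left(3 \right)} + R\right)^{2} = \left(1 - \frac{108}{55}\right)^{2} = \left(- \frac{53}{55}\right)^{2} = \frac{2809}{3025}$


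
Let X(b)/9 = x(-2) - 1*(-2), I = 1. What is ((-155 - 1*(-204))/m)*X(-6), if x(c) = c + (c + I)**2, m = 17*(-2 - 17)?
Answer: -441/323 ≈ -1.3653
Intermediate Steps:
m = -323 (m = 17*(-19) = -323)
x(c) = c + (1 + c)**2 (x(c) = c + (c + 1)**2 = c + (1 + c)**2)
X(b) = 9 (X(b) = 9*((-2 + (1 - 2)**2) - 1*(-2)) = 9*((-2 + (-1)**2) + 2) = 9*((-2 + 1) + 2) = 9*(-1 + 2) = 9*1 = 9)
((-155 - 1*(-204))/m)*X(-6) = ((-155 - 1*(-204))/(-323))*9 = ((-155 + 204)*(-1/323))*9 = (49*(-1/323))*9 = -49/323*9 = -441/323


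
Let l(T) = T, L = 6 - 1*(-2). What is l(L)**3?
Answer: 512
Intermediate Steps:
L = 8 (L = 6 + 2 = 8)
l(L)**3 = 8**3 = 512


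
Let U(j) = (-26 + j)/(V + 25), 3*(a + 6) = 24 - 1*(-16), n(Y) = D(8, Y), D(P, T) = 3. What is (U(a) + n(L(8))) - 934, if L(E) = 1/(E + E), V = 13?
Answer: -53095/57 ≈ -931.49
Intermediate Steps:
L(E) = 1/(2*E)
n(Y) = 3
a = 22/3 (a = -6 + (24 - 1*(-16))/3 = -6 + (24 + 16)/3 = -6 + (1/3)*40 = -6 + 40/3 = 22/3 ≈ 7.3333)
U(j) = -13/19 + j/38 (U(j) = (-26 + j)/(13 + 25) = (-26 + j)/38 = (-26 + j)*(1/38) = -13/19 + j/38)
(U(a) + n(L(8))) - 934 = ((-13/19 + (1/38)*(22/3)) + 3) - 934 = ((-13/19 + 11/57) + 3) - 934 = (-28/57 + 3) - 934 = 143/57 - 934 = -53095/57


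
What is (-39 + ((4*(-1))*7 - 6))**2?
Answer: 5329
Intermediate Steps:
(-39 + ((4*(-1))*7 - 6))**2 = (-39 + (-4*7 - 6))**2 = (-39 + (-28 - 6))**2 = (-39 - 34)**2 = (-73)**2 = 5329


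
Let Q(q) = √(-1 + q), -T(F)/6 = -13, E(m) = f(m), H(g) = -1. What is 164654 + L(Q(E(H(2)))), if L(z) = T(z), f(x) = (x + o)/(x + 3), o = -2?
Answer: 164732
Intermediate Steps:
f(x) = (-2 + x)/(3 + x) (f(x) = (x - 2)/(x + 3) = (-2 + x)/(3 + x))
E(m) = (-2 + m)/(3 + m)
T(F) = 78 (T(F) = -6*(-13) = 78)
L(z) = 78
164654 + L(Q(E(H(2)))) = 164654 + 78 = 164732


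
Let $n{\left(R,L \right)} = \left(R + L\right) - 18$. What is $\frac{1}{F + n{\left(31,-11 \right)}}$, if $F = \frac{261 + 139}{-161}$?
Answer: $- \frac{161}{78} \approx -2.0641$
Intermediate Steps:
$n{\left(R,L \right)} = -18 + L + R$ ($n{\left(R,L \right)} = \left(L + R\right) - 18 = -18 + L + R$)
$F = - \frac{400}{161}$ ($F = 400 \left(- \frac{1}{161}\right) = - \frac{400}{161} \approx -2.4845$)
$\frac{1}{F + n{\left(31,-11 \right)}} = \frac{1}{- \frac{400}{161} - -2} = \frac{1}{- \frac{400}{161} + 2} = \frac{1}{- \frac{78}{161}} = - \frac{161}{78}$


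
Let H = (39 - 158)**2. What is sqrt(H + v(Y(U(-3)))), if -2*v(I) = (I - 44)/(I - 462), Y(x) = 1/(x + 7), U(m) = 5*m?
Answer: 3*sqrt(86021862546)/7394 ≈ 119.00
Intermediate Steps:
Y(x) = 1/(7 + x)
v(I) = -(-44 + I)/(2*(-462 + I)) (v(I) = -(I - 44)/(2*(I - 462)) = -(-44 + I)/(2*(-462 + I)))
H = 14161 (H = (-119)**2 = 14161)
sqrt(H + v(Y(U(-3)))) = sqrt(14161 + (44 - 1/(7 + 5*(-3)))/(2*(-462 + 1/(7 + 5*(-3))))) = sqrt(14161 + (44 - 1/(7 - 15))/(2*(-462 + 1/(7 - 15)))) = sqrt(14161 + (44 - 1/(-8))/(2*(-462 + 1/(-8)))) = sqrt(14161 + (44 - 1*(-1/8))/(2*(-462 - 1/8))) = sqrt(14161 + (44 + 1/8)/(2*(-3697/8))) = sqrt(14161 + (1/2)*(-8/3697)*(353/8)) = sqrt(14161 - 353/7394) = sqrt(104706081/7394) = 3*sqrt(86021862546)/7394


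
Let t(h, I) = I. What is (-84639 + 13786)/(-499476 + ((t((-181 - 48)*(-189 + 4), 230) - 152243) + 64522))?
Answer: 70853/586967 ≈ 0.12071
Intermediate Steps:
(-84639 + 13786)/(-499476 + ((t((-181 - 48)*(-189 + 4), 230) - 152243) + 64522)) = (-84639 + 13786)/(-499476 + ((230 - 152243) + 64522)) = -70853/(-499476 + (-152013 + 64522)) = -70853/(-499476 - 87491) = -70853/(-586967) = -70853*(-1/586967) = 70853/586967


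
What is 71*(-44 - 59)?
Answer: -7313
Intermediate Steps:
71*(-44 - 59) = 71*(-103) = -7313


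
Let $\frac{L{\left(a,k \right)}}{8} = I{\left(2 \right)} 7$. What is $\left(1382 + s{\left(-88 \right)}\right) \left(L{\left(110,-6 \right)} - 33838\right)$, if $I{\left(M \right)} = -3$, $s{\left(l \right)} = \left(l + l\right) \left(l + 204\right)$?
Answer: $647270204$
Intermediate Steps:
$s{\left(l \right)} = 2 l \left(204 + l\right)$
$L{\left(a,k \right)} = -168$ ($L{\left(a,k \right)} = 8 \left(\left(-3\right) 7\right) = 8 \left(-21\right) = -168$)
$\left(1382 + s{\left(-88 \right)}\right) \left(L{\left(110,-6 \right)} - 33838\right) = \left(1382 + 2 \left(-88\right) \left(204 - 88\right)\right) \left(-168 - 33838\right) = \left(1382 + 2 \left(-88\right) 116\right) \left(-34006\right) = \left(1382 - 20416\right) \left(-34006\right) = \left(-19034\right) \left(-34006\right) = 647270204$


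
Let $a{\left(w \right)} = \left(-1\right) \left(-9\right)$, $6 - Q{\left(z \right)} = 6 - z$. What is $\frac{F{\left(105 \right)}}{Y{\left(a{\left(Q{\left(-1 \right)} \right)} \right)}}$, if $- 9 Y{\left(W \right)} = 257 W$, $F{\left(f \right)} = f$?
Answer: $- \frac{105}{257} \approx -0.40856$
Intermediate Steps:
$Q{\left(z \right)} = z$ ($Q{\left(z \right)} = 6 - \left(6 - z\right) = 6 + \left(-6 + z\right) = z$)
$a{\left(w \right)} = 9$
$Y{\left(W \right)} = - \frac{257 W}{9}$
$\frac{F{\left(105 \right)}}{Y{\left(a{\left(Q{\left(-1 \right)} \right)} \right)}} = \frac{105}{\left(- \frac{257}{9}\right) 9} = \frac{105}{-257} = 105 \left(- \frac{1}{257}\right) = - \frac{105}{257}$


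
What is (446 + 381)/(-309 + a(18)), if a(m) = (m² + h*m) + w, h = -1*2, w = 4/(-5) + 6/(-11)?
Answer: -45485/1229 ≈ -37.010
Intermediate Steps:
w = -74/55 (w = 4*(-⅕) + 6*(-1/11) = -⅘ - 6/11 = -74/55 ≈ -1.3455)
h = -2
a(m) = -74/55 + m² - 2*m (a(m) = (m² - 2*m) - 74/55 = -74/55 + m² - 2*m)
(446 + 381)/(-309 + a(18)) = (446 + 381)/(-309 + (-74/55 + 18² - 2*18)) = 827/(-309 + (-74/55 + 324 - 36)) = 827/(-309 + 15766/55) = 827/(-1229/55) = 827*(-55/1229) = -45485/1229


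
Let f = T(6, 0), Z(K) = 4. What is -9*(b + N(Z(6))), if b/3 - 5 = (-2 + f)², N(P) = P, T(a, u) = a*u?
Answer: -279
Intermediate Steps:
f = 0 (f = 6*0 = 0)
b = 27 (b = 15 + 3*(-2 + 0)² = 15 + 3*(-2)² = 15 + 3*4 = 15 + 12 = 27)
-9*(b + N(Z(6))) = -9*(27 + 4) = -9*31 = -279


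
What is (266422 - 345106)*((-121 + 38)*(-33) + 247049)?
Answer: -19654318992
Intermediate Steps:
(266422 - 345106)*((-121 + 38)*(-33) + 247049) = -78684*(-83*(-33) + 247049) = -78684*(2739 + 247049) = -78684*249788 = -19654318992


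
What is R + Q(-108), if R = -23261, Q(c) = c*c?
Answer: -11597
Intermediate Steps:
Q(c) = c**2
R + Q(-108) = -23261 + (-108)**2 = -23261 + 11664 = -11597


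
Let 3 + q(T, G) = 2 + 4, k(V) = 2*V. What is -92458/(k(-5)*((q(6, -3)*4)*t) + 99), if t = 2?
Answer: 92458/141 ≈ 655.73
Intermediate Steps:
q(T, G) = 3 (q(T, G) = -3 + (2 + 4) = -3 + 6 = 3)
-92458/(k(-5)*((q(6, -3)*4)*t) + 99) = -92458/((2*(-5))*((3*4)*2) + 99) = -92458/(-120*2 + 99) = -92458/(-10*24 + 99) = -92458/(-240 + 99) = -92458/(-141) = -92458*(-1/141) = 92458/141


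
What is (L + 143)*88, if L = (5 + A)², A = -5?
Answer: 12584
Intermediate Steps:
L = 0 (L = (5 - 5)² = 0² = 0)
(L + 143)*88 = (0 + 143)*88 = 143*88 = 12584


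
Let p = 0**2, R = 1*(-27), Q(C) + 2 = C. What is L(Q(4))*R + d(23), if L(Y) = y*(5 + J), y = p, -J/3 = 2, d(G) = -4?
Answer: -4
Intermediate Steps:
Q(C) = -2 + C
R = -27
J = -6 (J = -3*2 = -6)
p = 0
y = 0
L(Y) = 0 (L(Y) = 0*(5 - 6) = 0*(-1) = 0)
L(Q(4))*R + d(23) = 0*(-27) - 4 = 0 - 4 = -4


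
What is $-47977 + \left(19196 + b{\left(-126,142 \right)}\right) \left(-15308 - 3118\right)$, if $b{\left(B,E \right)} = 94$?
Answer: $-355485517$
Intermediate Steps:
$-47977 + \left(19196 + b{\left(-126,142 \right)}\right) \left(-15308 - 3118\right) = -47977 + \left(19196 + 94\right) \left(-15308 - 3118\right) = -47977 + 19290 \left(-18426\right) = -47977 - 355437540 = -355485517$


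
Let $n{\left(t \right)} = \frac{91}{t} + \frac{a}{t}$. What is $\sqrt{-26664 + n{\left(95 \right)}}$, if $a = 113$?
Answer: $\frac{2 i \sqrt{60155805}}{95} \approx 163.28 i$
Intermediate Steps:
$n{\left(t \right)} = \frac{204}{t}$ ($n{\left(t \right)} = \frac{91}{t} + \frac{113}{t} = \frac{204}{t}$)
$\sqrt{-26664 + n{\left(95 \right)}} = \sqrt{-26664 + \frac{204}{95}} = \sqrt{- \frac{2532876}{95}} = \frac{2 i \sqrt{60155805}}{95}$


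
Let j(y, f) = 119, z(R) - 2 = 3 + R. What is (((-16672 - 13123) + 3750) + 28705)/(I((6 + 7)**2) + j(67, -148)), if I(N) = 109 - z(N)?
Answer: 1330/27 ≈ 49.259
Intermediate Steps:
z(R) = 5 + R (z(R) = 2 + (3 + R) = 5 + R)
I(N) = 104 - N (I(N) = 109 - (5 + N) = 109 + (-5 - N) = 104 - N)
(((-16672 - 13123) + 3750) + 28705)/(I((6 + 7)**2) + j(67, -148)) = (((-16672 - 13123) + 3750) + 28705)/((104 - (6 + 7)**2) + 119) = ((-29795 + 3750) + 28705)/((104 - 1*13**2) + 119) = (-26045 + 28705)/((104 - 1*169) + 119) = 2660/((104 - 169) + 119) = 2660/(-65 + 119) = 2660/54 = 2660*(1/54) = 1330/27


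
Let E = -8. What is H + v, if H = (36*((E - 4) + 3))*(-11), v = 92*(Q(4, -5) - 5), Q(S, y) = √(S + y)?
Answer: 3104 + 92*I ≈ 3104.0 + 92.0*I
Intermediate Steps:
v = -460 + 92*I (v = 92*(√(4 - 5) - 5) = 92*(√(-1) - 5) = 92*(I - 5) = 92*(-5 + I) = -460 + 92*I ≈ -460.0 + 92.0*I)
H = 3564 (H = (36*((-8 - 4) + 3))*(-11) = (36*(-12 + 3))*(-11) = (36*(-9))*(-11) = -324*(-11) = 3564)
H + v = 3564 + (-460 + 92*I) = 3104 + 92*I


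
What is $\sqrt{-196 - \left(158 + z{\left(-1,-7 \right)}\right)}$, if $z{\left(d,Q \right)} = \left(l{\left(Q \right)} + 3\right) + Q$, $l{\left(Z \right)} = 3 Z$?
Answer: $i \sqrt{329} \approx 18.138 i$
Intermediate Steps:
$z{\left(d,Q \right)} = 3 + 4 Q$ ($z{\left(d,Q \right)} = \left(3 Q + 3\right) + Q = \left(3 + 3 Q\right) + Q = 3 + 4 Q$)
$\sqrt{-196 - \left(158 + z{\left(-1,-7 \right)}\right)} = \sqrt{-196 - \left(161 - 28\right)} = \sqrt{-196 - 133} = \sqrt{-329} = i \sqrt{329}$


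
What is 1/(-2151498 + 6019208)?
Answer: 1/3867710 ≈ 2.5855e-7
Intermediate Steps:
1/(-2151498 + 6019208) = 1/3867710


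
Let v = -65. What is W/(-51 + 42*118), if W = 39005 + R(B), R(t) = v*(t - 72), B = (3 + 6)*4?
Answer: 8269/981 ≈ 8.4292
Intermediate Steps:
B = 36 (B = 9*4 = 36)
R(t) = 4680 - 65*t (R(t) = -65*(t - 72) = -65*(-72 + t) = 4680 - 65*t)
W = 41345 (W = 39005 + (4680 - 65*36) = 39005 + (4680 - 2340) = 39005 + 2340 = 41345)
W/(-51 + 42*118) = 41345/(-51 + 42*118) = 41345/(-51 + 4956) = 41345/4905 = 41345*(1/4905) = 8269/981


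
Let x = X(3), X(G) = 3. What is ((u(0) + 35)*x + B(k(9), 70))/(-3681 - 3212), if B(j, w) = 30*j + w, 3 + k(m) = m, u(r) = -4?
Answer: -343/6893 ≈ -0.049761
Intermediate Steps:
k(m) = -3 + m
x = 3
B(j, w) = w + 30*j
((u(0) + 35)*x + B(k(9), 70))/(-3681 - 3212) = ((-4 + 35)*3 + (70 + 30*(-3 + 9)))/(-3681 - 3212) = (31*3 + (70 + 30*6))/(-6893) = (93 + (70 + 180))*(-1/6893) = (93 + 250)*(-1/6893) = 343*(-1/6893) = -343/6893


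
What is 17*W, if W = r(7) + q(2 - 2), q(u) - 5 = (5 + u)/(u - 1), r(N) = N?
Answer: 119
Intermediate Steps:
q(u) = 5 + (5 + u)/(-1 + u) (q(u) = 5 + (5 + u)/(u - 1) = 5 + (5 + u)/(-1 + u))
W = 7 (W = 7 + 6*(2 - 2)/(-1 + (2 - 2)) = 7 + 6*0/(-1 + 0) = 7 + 6*0/(-1) = 7 + 6*0*(-1) = 7 + 0 = 7)
17*W = 17*7 = 119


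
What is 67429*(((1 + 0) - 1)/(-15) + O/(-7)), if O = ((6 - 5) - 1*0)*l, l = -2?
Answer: 134858/7 ≈ 19265.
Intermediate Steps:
O = -2 (O = ((6 - 5) - 1*0)*(-2) = (1 + 0)*(-2) = 1*(-2) = -2)
67429*(((1 + 0) - 1)/(-15) + O/(-7)) = 67429*(((1 + 0) - 1)/(-15) - 2/(-7)) = 67429*((1 - 1)*(-1/15) - 2*(-⅐)) = 67429*(0*(-1/15) + 2/7) = 67429*(0 + 2/7) = 67429*(2/7) = 134858/7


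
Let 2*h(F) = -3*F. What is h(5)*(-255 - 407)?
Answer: 4965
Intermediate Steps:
h(F) = -3*F/2 (h(F) = (-3*F)/2 = -3*F/2)
h(5)*(-255 - 407) = (-3/2*5)*(-255 - 407) = -15/2*(-662) = 4965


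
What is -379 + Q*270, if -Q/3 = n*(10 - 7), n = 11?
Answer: -27109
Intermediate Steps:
Q = -99 (Q = -33*(10 - 7) = -33*3 = -3*33 = -99)
-379 + Q*270 = -379 - 99*270 = -379 - 26730 = -27109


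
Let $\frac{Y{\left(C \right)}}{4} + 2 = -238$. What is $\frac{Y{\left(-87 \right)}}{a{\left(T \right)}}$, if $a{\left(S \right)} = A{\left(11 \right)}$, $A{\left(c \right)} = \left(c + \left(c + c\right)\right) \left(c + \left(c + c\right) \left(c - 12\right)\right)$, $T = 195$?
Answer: $\frac{320}{121} \approx 2.6446$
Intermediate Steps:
$Y{\left(C \right)} = -960$ ($Y{\left(C \right)} = -8 + 4 \left(-238\right) = -8 - 952 = -960$)
$A{\left(c \right)} = 3 c \left(c + 2 c \left(-12 + c\right)\right)$ ($A{\left(c \right)} = \left(c + 2 c\right) \left(c + 2 c \left(-12 + c\right)\right) = 3 c \left(c + 2 c \left(-12 + c\right)\right)$)
$a{\left(S \right)} = -363$ ($a{\left(S \right)} = 11^{2} \left(-69 + 6 \cdot 11\right) = 121 \left(-69 + 66\right) = 121 \left(-3\right) = -363$)
$\frac{Y{\left(-87 \right)}}{a{\left(T \right)}} = - \frac{960}{-363} = \left(-960\right) \left(- \frac{1}{363}\right) = \frac{320}{121}$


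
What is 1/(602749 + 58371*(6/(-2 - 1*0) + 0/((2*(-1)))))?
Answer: 1/427636 ≈ 2.3384e-6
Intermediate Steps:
1/(602749 + 58371*(6/(-2 - 1*0) + 0/((2*(-1))))) = 1/(602749 + 58371*(6/(-2 + 0) + 0/(-2))) = 1/(602749 + 58371*(6/(-2) + 0*(-½))) = 1/(602749 + 58371*(6*(-½) + 0)) = 1/(602749 + 58371*(-3 + 0)) = 1/(602749 + 58371*(-3)) = 1/(602749 - 175113) = 1/427636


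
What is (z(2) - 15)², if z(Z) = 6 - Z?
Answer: 121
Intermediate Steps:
(z(2) - 15)² = ((6 - 1*2) - 15)² = ((6 - 2) - 15)² = (4 - 15)² = (-11)² = 121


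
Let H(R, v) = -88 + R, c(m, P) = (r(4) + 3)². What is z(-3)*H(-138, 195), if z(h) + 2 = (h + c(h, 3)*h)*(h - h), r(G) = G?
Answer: 452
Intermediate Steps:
c(m, P) = 49 (c(m, P) = (4 + 3)² = 7² = 49)
z(h) = -2 (z(h) = -2 + (h + 49*h)*(h - h) = -2 + (50*h)*0 = -2 + 0 = -2)
z(-3)*H(-138, 195) = -2*(-88 - 138) = -2*(-226) = 452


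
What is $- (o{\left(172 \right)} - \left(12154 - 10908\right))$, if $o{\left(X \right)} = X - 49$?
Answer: $1123$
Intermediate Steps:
$o{\left(X \right)} = -49 + X$
$- (o{\left(172 \right)} - \left(12154 - 10908\right)) = - (\left(-49 + 172\right) - \left(12154 - 10908\right)) = - (123 - \left(12154 - 10908\right)) = - (123 - 1246) = \left(-1\right) \left(-1123\right) = 1123$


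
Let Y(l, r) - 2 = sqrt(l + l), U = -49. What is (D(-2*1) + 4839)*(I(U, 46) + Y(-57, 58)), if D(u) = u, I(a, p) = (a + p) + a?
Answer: -241850 + 4837*I*sqrt(114) ≈ -2.4185e+5 + 51645.0*I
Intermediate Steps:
Y(l, r) = 2 + sqrt(2)*sqrt(l) (Y(l, r) = 2 + sqrt(l + l) = 2 + sqrt(2*l) = 2 + sqrt(2)*sqrt(l))
I(a, p) = p + 2*a
(D(-2*1) + 4839)*(I(U, 46) + Y(-57, 58)) = (-2*1 + 4839)*((46 + 2*(-49)) + (2 + sqrt(2)*sqrt(-57))) = (-2 + 4839)*((46 - 98) + (2 + sqrt(2)*(I*sqrt(57)))) = 4837*(-52 + (2 + I*sqrt(114))) = 4837*(-50 + I*sqrt(114)) = -241850 + 4837*I*sqrt(114)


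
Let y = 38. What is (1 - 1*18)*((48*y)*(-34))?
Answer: 1054272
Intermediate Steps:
(1 - 1*18)*((48*y)*(-34)) = (1 - 1*18)*((48*38)*(-34)) = (1 - 18)*(1824*(-34)) = -17*(-62016) = 1054272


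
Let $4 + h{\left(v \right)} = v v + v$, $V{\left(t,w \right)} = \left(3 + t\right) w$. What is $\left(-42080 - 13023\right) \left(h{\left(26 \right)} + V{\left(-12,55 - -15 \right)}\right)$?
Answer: $-3747004$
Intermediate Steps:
$V{\left(t,w \right)} = w \left(3 + t\right)$
$h{\left(v \right)} = -4 + v + v^{2}$ ($h{\left(v \right)} = -4 + \left(v v + v\right) = -4 + \left(v^{2} + v\right) = -4 + \left(v + v^{2}\right) = -4 + v + v^{2}$)
$\left(-42080 - 13023\right) \left(h{\left(26 \right)} + V{\left(-12,55 - -15 \right)}\right) = \left(-42080 - 13023\right) \left(\left(-4 + 26 + 26^{2}\right) + \left(55 - -15\right) \left(3 - 12\right)\right) = - 55103 \left(\left(-4 + 26 + 676\right) + \left(55 + 15\right) \left(-9\right)\right) = - 55103 \left(698 + 70 \left(-9\right)\right) = - 55103 \left(698 - 630\right) = \left(-55103\right) 68 = -3747004$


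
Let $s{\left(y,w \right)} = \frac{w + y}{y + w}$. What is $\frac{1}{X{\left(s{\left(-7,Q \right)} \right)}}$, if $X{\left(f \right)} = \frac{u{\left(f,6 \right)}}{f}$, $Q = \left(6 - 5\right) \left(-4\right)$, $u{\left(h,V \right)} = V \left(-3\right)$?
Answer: $- \frac{1}{18} \approx -0.055556$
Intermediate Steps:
$u{\left(h,V \right)} = - 3 V$
$Q = -4$ ($Q = 1 \left(-4\right) = -4$)
$s{\left(y,w \right)} = 1$ ($s{\left(y,w \right)} = \frac{w + y}{w + y} = 1$)
$X{\left(f \right)} = - \frac{18}{f}$ ($X{\left(f \right)} = \frac{\left(-3\right) 6}{f} = - \frac{18}{f}$)
$\frac{1}{X{\left(s{\left(-7,Q \right)} \right)}} = \frac{1}{\left(-18\right) 1^{-1}} = \frac{1}{\left(-18\right) 1} = \frac{1}{-18} = - \frac{1}{18}$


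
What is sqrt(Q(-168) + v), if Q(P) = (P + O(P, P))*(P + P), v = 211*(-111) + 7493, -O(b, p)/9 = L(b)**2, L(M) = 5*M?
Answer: 2*sqrt(533443730) ≈ 46193.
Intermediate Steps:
O(b, p) = -225*b**2 (O(b, p) = -9*25*b**2 = -225*b**2)
v = -15928 (v = -23421 + 7493 = -15928)
Q(P) = 2*P*(P - 225*P**2) (Q(P) = (P - 225*P**2)*(P + P) = (P - 225*P**2)*(2*P) = 2*P*(P - 225*P**2))
sqrt(Q(-168) + v) = sqrt((-168)**2*(2 - 450*(-168)) - 15928) = sqrt(28224*(2 + 75600) - 15928) = sqrt(28224*75602 - 15928) = sqrt(2133790848 - 15928) = sqrt(2133774920) = 2*sqrt(533443730)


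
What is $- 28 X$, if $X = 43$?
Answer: $-1204$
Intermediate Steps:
$- 28 X = \left(-28\right) 43 = -1204$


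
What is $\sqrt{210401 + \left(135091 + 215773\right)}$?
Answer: $\sqrt{561265} \approx 749.18$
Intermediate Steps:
$\sqrt{210401 + \left(135091 + 215773\right)} = \sqrt{210401 + 350864} = \sqrt{561265}$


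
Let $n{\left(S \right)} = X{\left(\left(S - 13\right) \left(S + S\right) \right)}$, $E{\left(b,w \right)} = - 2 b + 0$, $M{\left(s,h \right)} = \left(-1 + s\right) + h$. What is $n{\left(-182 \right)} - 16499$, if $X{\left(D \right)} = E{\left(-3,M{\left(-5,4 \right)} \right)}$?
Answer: $-16493$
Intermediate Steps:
$M{\left(s,h \right)} = -1 + h + s$
$E{\left(b,w \right)} = - 2 b$
$X{\left(D \right)} = 6$ ($X{\left(D \right)} = \left(-2\right) \left(-3\right) = 6$)
$n{\left(S \right)} = 6$
$n{\left(-182 \right)} - 16499 = 6 - 16499 = -16493$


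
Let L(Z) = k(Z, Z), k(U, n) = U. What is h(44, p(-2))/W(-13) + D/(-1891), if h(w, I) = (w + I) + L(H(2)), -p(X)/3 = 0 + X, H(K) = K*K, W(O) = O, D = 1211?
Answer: -117857/24583 ≈ -4.7943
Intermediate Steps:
H(K) = K**2
p(X) = -3*X (p(X) = -3*(0 + X) = -3*X)
L(Z) = Z
h(w, I) = 4 + I + w (h(w, I) = (w + I) + 2**2 = (I + w) + 4 = 4 + I + w)
h(44, p(-2))/W(-13) + D/(-1891) = (4 - 3*(-2) + 44)/(-13) + 1211/(-1891) = (4 + 6 + 44)*(-1/13) + 1211*(-1/1891) = 54*(-1/13) - 1211/1891 = -54/13 - 1211/1891 = -117857/24583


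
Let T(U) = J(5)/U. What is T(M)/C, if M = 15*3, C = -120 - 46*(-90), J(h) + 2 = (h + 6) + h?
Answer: 7/90450 ≈ 7.7391e-5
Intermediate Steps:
J(h) = 4 + 2*h (J(h) = -2 + ((h + 6) + h) = -2 + ((6 + h) + h) = -2 + (6 + 2*h) = 4 + 2*h)
C = 4020 (C = -120 + 4140 = 4020)
M = 45
T(U) = 14/U (T(U) = (4 + 2*5)/U = (4 + 10)/U = 14/U)
T(M)/C = (14/45)/4020 = (14*(1/45))*(1/4020) = (14/45)*(1/4020) = 7/90450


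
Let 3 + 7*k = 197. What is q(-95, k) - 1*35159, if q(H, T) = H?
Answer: -35254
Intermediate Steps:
k = 194/7 (k = -3/7 + (⅐)*197 = -3/7 + 197/7 = 194/7 ≈ 27.714)
q(-95, k) - 1*35159 = -95 - 1*35159 = -95 - 35159 = -35254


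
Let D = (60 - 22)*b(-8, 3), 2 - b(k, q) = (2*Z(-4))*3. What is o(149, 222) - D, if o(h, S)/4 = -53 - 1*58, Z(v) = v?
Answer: -1432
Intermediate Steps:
o(h, S) = -444 (o(h, S) = 4*(-53 - 1*58) = 4*(-53 - 58) = 4*(-111) = -444)
b(k, q) = 26 (b(k, q) = 2 - 2*(-4)*3 = 2 - (-8)*3 = 2 - 1*(-24) = 2 + 24 = 26)
D = 988 (D = (60 - 22)*26 = 38*26 = 988)
o(149, 222) - D = -444 - 1*988 = -444 - 988 = -1432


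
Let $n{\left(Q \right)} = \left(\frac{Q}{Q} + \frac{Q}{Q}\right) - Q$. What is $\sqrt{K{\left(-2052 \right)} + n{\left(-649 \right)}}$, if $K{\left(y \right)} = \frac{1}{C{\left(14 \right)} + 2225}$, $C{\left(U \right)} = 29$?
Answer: $\frac{\sqrt{67498330}}{322} \approx 25.515$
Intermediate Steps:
$K{\left(y \right)} = \frac{1}{2254}$ ($K{\left(y \right)} = \frac{1}{29 + 2225} = \frac{1}{2254}$)
$n{\left(Q \right)} = 2 - Q$ ($n{\left(Q \right)} = \left(1 + 1\right) - Q = 2 - Q$)
$\sqrt{K{\left(-2052 \right)} + n{\left(-649 \right)}} = \sqrt{\frac{1}{2254} + \left(2 - -649\right)} = \sqrt{\frac{1}{2254} + \left(2 + 649\right)} = \sqrt{\frac{1}{2254} + 651} = \sqrt{\frac{1467355}{2254}} = \frac{\sqrt{67498330}}{322}$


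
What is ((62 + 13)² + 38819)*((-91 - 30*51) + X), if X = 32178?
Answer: 1358075308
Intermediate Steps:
((62 + 13)² + 38819)*((-91 - 30*51) + X) = ((62 + 13)² + 38819)*((-91 - 30*51) + 32178) = (75² + 38819)*((-91 - 1530) + 32178) = (5625 + 38819)*(-1621 + 32178) = 44444*30557 = 1358075308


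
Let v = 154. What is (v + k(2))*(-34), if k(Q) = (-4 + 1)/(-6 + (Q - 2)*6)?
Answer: -5253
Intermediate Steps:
k(Q) = -3/(-18 + 6*Q) (k(Q) = -3/(-6 + (-2 + Q)*6) = -3/(-6 + (-12 + 6*Q)) = -3/(-18 + 6*Q))
(v + k(2))*(-34) = (154 - 1/(-6 + 2*2))*(-34) = (154 - 1/(-6 + 4))*(-34) = (154 - 1/(-2))*(-34) = (154 - 1*(-1/2))*(-34) = (154 + 1/2)*(-34) = (309/2)*(-34) = -5253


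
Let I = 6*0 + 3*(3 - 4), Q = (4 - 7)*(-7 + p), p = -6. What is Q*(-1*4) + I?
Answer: -159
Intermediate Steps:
Q = 39 (Q = (4 - 7)*(-7 - 6) = -3*(-13) = 39)
I = -3 (I = 0 + 3*(-1) = 0 - 3 = -3)
Q*(-1*4) + I = 39*(-1*4) - 3 = 39*(-4) - 3 = -156 - 3 = -159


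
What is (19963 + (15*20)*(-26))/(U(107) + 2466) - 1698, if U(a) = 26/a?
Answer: -446780383/263888 ≈ -1693.1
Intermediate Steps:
(19963 + (15*20)*(-26))/(U(107) + 2466) - 1698 = (19963 + (15*20)*(-26))/(26/107 + 2466) - 1698 = (19963 + 300*(-26))/(26*(1/107) + 2466) - 1698 = (19963 - 7800)/(26/107 + 2466) - 1698 = 12163/(263888/107) - 1698 = 12163*(107/263888) - 1698 = 1301441/263888 - 1698 = -446780383/263888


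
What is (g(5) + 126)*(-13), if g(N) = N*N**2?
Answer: -3263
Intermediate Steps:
g(N) = N**3
(g(5) + 126)*(-13) = (5**3 + 126)*(-13) = (125 + 126)*(-13) = 251*(-13) = -3263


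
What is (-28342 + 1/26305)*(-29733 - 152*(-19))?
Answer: 4002784443021/5261 ≈ 7.6084e+8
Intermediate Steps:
(-28342 + 1/26305)*(-29733 - 152*(-19)) = (-28342 + 1/26305)*(-29733 + 2888) = -745536309/26305*(-26845) = 4002784443021/5261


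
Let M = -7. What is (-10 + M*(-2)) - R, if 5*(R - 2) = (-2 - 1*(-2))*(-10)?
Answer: 2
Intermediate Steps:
R = 2 (R = 2 + ((-2 - 1*(-2))*(-10))/5 = 2 + ((-2 + 2)*(-10))/5 = 2 + (0*(-10))/5 = 2 + (⅕)*0 = 2 + 0 = 2)
(-10 + M*(-2)) - R = (-10 - 7*(-2)) - 1*2 = (-10 + 14) - 2 = 4 - 2 = 2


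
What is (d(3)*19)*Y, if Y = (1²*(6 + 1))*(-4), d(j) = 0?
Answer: 0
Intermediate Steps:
Y = -28 (Y = (1*7)*(-4) = 7*(-4) = -28)
(d(3)*19)*Y = (0*19)*(-28) = 0*(-28) = 0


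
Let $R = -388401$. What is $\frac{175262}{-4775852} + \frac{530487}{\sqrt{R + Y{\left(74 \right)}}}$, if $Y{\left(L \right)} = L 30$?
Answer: $- \frac{87631}{2387926} - \frac{58943 i \sqrt{42909}}{14303} \approx -0.036698 - 853.65 i$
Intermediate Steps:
$Y{\left(L \right)} = 30 L$
$\frac{175262}{-4775852} + \frac{530487}{\sqrt{R + Y{\left(74 \right)}}} = \frac{175262}{-4775852} + \frac{530487}{\sqrt{-388401 + 30 \cdot 74}} = 175262 \left(- \frac{1}{4775852}\right) + \frac{530487}{\sqrt{-388401 + 2220}} = - \frac{87631}{2387926} + \frac{530487}{\sqrt{-386181}} = - \frac{87631}{2387926} + \frac{530487}{3 i \sqrt{42909}} = - \frac{87631}{2387926} + 530487 \left(- \frac{i \sqrt{42909}}{128727}\right) = - \frac{87631}{2387926} - \frac{58943 i \sqrt{42909}}{14303}$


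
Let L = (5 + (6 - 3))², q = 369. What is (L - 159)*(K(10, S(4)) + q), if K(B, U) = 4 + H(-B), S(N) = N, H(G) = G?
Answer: -34485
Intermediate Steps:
K(B, U) = 4 - B
L = 64 (L = (5 + 3)² = 8² = 64)
(L - 159)*(K(10, S(4)) + q) = (64 - 159)*((4 - 1*10) + 369) = -95*((4 - 10) + 369) = -95*(-6 + 369) = -95*363 = -34485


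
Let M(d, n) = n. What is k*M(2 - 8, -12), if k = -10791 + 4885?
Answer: 70872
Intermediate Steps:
k = -5906
k*M(2 - 8, -12) = -5906*(-12) = 70872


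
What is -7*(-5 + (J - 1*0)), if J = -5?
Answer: 70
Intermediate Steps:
-7*(-5 + (J - 1*0)) = -7*(-5 + (-5 - 1*0)) = -7*(-5 + (-5 + 0)) = -7*(-5 - 5) = -7*(-10) = 70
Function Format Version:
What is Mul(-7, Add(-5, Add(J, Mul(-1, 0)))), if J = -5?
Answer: 70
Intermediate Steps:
Mul(-7, Add(-5, Add(J, Mul(-1, 0)))) = Mul(-7, Add(-5, Add(-5, Mul(-1, 0)))) = Mul(-7, Add(-5, Add(-5, 0))) = Mul(-7, Add(-5, -5)) = Mul(-7, -10) = 70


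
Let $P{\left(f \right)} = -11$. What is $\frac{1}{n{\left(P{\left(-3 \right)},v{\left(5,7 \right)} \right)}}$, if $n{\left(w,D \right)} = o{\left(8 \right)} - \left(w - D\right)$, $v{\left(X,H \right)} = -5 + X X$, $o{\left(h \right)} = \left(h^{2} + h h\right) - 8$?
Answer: $\frac{1}{151} \approx 0.0066225$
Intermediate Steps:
$o{\left(h \right)} = -8 + 2 h^{2}$ ($o{\left(h \right)} = \left(h^{2} + h^{2}\right) - 8 = 2 h^{2} - 8 = -8 + 2 h^{2}$)
$v{\left(X,H \right)} = -5 + X^{2}$
$n{\left(w,D \right)} = 120 + D - w$ ($n{\left(w,D \right)} = \left(-8 + 2 \cdot 8^{2}\right) - \left(w - D\right) = \left(-8 + 2 \cdot 64\right) + \left(D - w\right) = \left(-8 + 128\right) + \left(D - w\right) = 120 + \left(D - w\right) = 120 + D - w$)
$\frac{1}{n{\left(P{\left(-3 \right)},v{\left(5,7 \right)} \right)}} = \frac{1}{120 - \left(5 - 5^{2}\right) - -11} = \frac{1}{120 + \left(-5 + 25\right) + 11} = \frac{1}{120 + 20 + 11} = \frac{1}{151}$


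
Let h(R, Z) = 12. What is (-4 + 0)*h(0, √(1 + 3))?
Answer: -48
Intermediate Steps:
(-4 + 0)*h(0, √(1 + 3)) = (-4 + 0)*12 = -4*12 = -48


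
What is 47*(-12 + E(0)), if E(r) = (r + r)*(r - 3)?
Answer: -564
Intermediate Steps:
E(r) = 2*r*(-3 + r) (E(r) = (2*r)*(-3 + r) = 2*r*(-3 + r))
47*(-12 + E(0)) = 47*(-12 + 2*0*(-3 + 0)) = 47*(-12 + 2*0*(-3)) = 47*(-12 + 0) = 47*(-12) = -564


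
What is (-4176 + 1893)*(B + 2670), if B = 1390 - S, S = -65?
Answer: -9417375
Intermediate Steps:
B = 1455 (B = 1390 - 1*(-65) = 1390 + 65 = 1455)
(-4176 + 1893)*(B + 2670) = (-4176 + 1893)*(1455 + 2670) = -2283*4125 = -9417375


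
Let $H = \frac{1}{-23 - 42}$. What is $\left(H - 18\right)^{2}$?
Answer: $\frac{1371241}{4225} \approx 324.55$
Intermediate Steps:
$H = - \frac{1}{65}$ ($H = \frac{1}{-65} = - \frac{1}{65} \approx -0.015385$)
$\left(H - 18\right)^{2} = \left(- \frac{1}{65} - 18\right)^{2} = \left(- \frac{1171}{65}\right)^{2} = \frac{1371241}{4225}$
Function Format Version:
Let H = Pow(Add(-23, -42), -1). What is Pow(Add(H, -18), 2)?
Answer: Rational(1371241, 4225) ≈ 324.55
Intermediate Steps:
H = Rational(-1, 65) (H = Pow(-65, -1) = Rational(-1, 65) ≈ -0.015385)
Pow(Add(H, -18), 2) = Pow(Add(Rational(-1, 65), -18), 2) = Pow(Rational(-1171, 65), 2) = Rational(1371241, 4225)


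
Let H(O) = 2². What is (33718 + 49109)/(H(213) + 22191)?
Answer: 82827/22195 ≈ 3.7318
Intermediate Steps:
H(O) = 4
(33718 + 49109)/(H(213) + 22191) = (33718 + 49109)/(4 + 22191) = 82827/22195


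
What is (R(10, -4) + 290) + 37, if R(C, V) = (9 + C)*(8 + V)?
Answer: 403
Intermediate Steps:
R(C, V) = (8 + V)*(9 + C)
(R(10, -4) + 290) + 37 = ((72 + 8*10 + 9*(-4) + 10*(-4)) + 290) + 37 = ((72 + 80 - 36 - 40) + 290) + 37 = (76 + 290) + 37 = 366 + 37 = 403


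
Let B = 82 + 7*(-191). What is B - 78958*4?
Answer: -317087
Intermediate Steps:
B = -1255 (B = 82 - 1337 = -1255)
B - 78958*4 = -1255 - 78958*4 = -1255 - 1*315832 = -1255 - 315832 = -317087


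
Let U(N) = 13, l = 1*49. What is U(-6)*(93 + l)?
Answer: 1846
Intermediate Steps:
l = 49
U(-6)*(93 + l) = 13*(93 + 49) = 13*142 = 1846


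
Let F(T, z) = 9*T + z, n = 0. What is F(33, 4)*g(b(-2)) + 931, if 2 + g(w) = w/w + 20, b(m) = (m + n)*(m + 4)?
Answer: 6650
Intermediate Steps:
b(m) = m*(4 + m) (b(m) = (m + 0)*(m + 4) = m*(4 + m))
F(T, z) = z + 9*T
g(w) = 19 (g(w) = -2 + (w/w + 20) = -2 + (1 + 20) = -2 + 21 = 19)
F(33, 4)*g(b(-2)) + 931 = (4 + 9*33)*19 + 931 = (4 + 297)*19 + 931 = 301*19 + 931 = 5719 + 931 = 6650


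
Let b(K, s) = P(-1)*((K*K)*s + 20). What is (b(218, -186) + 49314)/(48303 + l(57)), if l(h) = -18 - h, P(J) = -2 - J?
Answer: 4444379/24114 ≈ 184.31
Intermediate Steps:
b(K, s) = -20 - s*K² (b(K, s) = (-2 - 1*(-1))*((K*K)*s + 20) = (-2 + 1)*(K²*s + 20) = -(s*K² + 20) = -(20 + s*K²) = -20 - s*K²)
(b(218, -186) + 49314)/(48303 + l(57)) = ((-20 - 1*(-186)*218²) + 49314)/(48303 + (-18 - 1*57)) = ((-20 - 1*(-186)*47524) + 49314)/(48303 + (-18 - 57)) = ((-20 + 8839464) + 49314)/(48303 - 75) = (8839444 + 49314)/48228 = 8888758*(1/48228) = 4444379/24114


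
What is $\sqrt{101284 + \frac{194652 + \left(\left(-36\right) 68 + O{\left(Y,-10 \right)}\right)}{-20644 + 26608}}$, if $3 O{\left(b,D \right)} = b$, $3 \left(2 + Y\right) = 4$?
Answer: $\frac{\sqrt{8108430478638}}{8946} \approx 318.3$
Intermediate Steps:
$Y = - \frac{2}{3}$ ($Y = -2 + \frac{1}{3} \cdot 4 = -2 + \frac{4}{3} = - \frac{2}{3} \approx -0.66667$)
$O{\left(b,D \right)} = \frac{b}{3}$
$\sqrt{101284 + \frac{194652 + \left(\left(-36\right) 68 + O{\left(Y,-10 \right)}\right)}{-20644 + 26608}} = \sqrt{101284 + \frac{194652 + \left(\left(-36\right) 68 + \frac{1}{3} \left(- \frac{2}{3}\right)\right)}{-20644 + 26608}} = \sqrt{101284 + \frac{194652 - \frac{22034}{9}}{5964}} = \sqrt{101284 + \left(194652 - \frac{22034}{9}\right) \frac{1}{5964}} = \sqrt{101284 + \frac{1729834}{9} \cdot \frac{1}{5964}} = \sqrt{101284 + \frac{864917}{26838}} = \sqrt{\frac{2719124909}{26838}} = \frac{\sqrt{8108430478638}}{8946}$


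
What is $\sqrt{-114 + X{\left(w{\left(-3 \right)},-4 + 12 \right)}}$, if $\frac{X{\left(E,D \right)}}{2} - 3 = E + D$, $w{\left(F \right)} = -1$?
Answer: $i \sqrt{94} \approx 9.6954 i$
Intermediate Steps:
$X{\left(E,D \right)} = 6 + 2 D + 2 E$ ($X{\left(E,D \right)} = 6 + 2 \left(E + D\right) = 6 + 2 \left(D + E\right) = 6 + \left(2 D + 2 E\right) = 6 + 2 D + 2 E$)
$\sqrt{-114 + X{\left(w{\left(-3 \right)},-4 + 12 \right)}} = \sqrt{-114 + \left(6 + 2 \left(-4 + 12\right) + 2 \left(-1\right)\right)} = \sqrt{-114 + \left(6 + 2 \cdot 8 - 2\right)} = \sqrt{-114 + \left(6 + 16 - 2\right)} = \sqrt{-114 + 20} = \sqrt{-94} = i \sqrt{94}$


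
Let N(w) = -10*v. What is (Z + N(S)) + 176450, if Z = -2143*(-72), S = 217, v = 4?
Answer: 330706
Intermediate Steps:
N(w) = -40 (N(w) = -10*4 = -40)
Z = 154296
(Z + N(S)) + 176450 = (154296 - 40) + 176450 = 154256 + 176450 = 330706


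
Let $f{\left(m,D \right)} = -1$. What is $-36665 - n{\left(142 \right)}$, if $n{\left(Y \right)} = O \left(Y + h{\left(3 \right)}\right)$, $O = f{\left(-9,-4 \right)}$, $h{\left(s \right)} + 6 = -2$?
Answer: $-36531$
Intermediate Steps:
$h{\left(s \right)} = -8$ ($h{\left(s \right)} = -6 - 2 = -8$)
$O = -1$
$n{\left(Y \right)} = 8 - Y$ ($n{\left(Y \right)} = - (Y - 8) = - (-8 + Y) = 8 - Y$)
$-36665 - n{\left(142 \right)} = -36665 - \left(8 - 142\right) = -36665 - -134 = -36665 + 134 = -36531$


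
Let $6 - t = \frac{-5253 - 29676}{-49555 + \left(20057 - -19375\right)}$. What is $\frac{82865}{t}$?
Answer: $\frac{838842395}{25809} \approx 32502.0$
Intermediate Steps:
$t = \frac{25809}{10123}$ ($t = 6 - \frac{-5253 - 29676}{-49555 + \left(20057 - -19375\right)} = 6 - - \frac{34929}{-49555 + \left(20057 + 19375\right)} = 6 - - \frac{34929}{-49555 + 39432} = 6 - - \frac{34929}{-10123} = 6 - \left(-34929\right) \left(- \frac{1}{10123}\right) = 6 - \frac{34929}{10123} = \frac{25809}{10123} \approx 2.5495$)
$\frac{82865}{t} = \frac{82865}{\frac{25809}{10123}} = 82865 \cdot \frac{10123}{25809} = \frac{838842395}{25809}$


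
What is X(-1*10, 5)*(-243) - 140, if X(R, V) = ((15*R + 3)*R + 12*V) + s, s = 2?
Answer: -372416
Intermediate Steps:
X(R, V) = 2 + 12*V + R*(3 + 15*R) (X(R, V) = ((15*R + 3)*R + 12*V) + 2 = ((3 + 15*R)*R + 12*V) + 2 = (R*(3 + 15*R) + 12*V) + 2 = (12*V + R*(3 + 15*R)) + 2 = 2 + 12*V + R*(3 + 15*R))
X(-1*10, 5)*(-243) - 140 = (2 + 3*(-1*10) + 12*5 + 15*(-1*10)²)*(-243) - 140 = (2 + 3*(-10) + 60 + 15*(-10)²)*(-243) - 140 = (2 - 30 + 60 + 15*100)*(-243) - 140 = (2 - 30 + 60 + 1500)*(-243) - 140 = 1532*(-243) - 140 = -372276 - 140 = -372416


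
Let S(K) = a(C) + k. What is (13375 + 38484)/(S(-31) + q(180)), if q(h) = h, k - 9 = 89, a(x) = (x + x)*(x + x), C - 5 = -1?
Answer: 51859/342 ≈ 151.63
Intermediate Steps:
C = 4 (C = 5 - 1 = 4)
a(x) = 4*x**2 (a(x) = (2*x)*(2*x) = 4*x**2)
k = 98 (k = 9 + 89 = 98)
S(K) = 162 (S(K) = 4*4**2 + 98 = 4*16 + 98 = 64 + 98 = 162)
(13375 + 38484)/(S(-31) + q(180)) = (13375 + 38484)/(162 + 180) = 51859/342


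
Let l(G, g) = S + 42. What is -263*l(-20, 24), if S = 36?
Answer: -20514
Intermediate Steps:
l(G, g) = 78 (l(G, g) = 36 + 42 = 78)
-263*l(-20, 24) = -263*78 = -20514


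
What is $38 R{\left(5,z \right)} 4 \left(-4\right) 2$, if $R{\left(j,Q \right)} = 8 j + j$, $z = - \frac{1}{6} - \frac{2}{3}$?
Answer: $-54720$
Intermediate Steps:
$z = - \frac{5}{6}$ ($z = \left(-1\right) \frac{1}{6} - \frac{2}{3} = - \frac{1}{6} - \frac{2}{3} = - \frac{5}{6} \approx -0.83333$)
$R{\left(j,Q \right)} = 9 j$
$38 R{\left(5,z \right)} 4 \left(-4\right) 2 = 38 \cdot 9 \cdot 5 \cdot 4 \left(-4\right) 2 = 38 \cdot 45 \left(\left(-16\right) 2\right) = 1710 \left(-32\right) = -54720$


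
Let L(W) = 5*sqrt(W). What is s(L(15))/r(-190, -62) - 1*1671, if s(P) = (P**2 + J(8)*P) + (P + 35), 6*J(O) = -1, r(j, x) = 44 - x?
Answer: -88358/53 + 25*sqrt(15)/636 ≈ -1667.0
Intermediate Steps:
J(O) = -1/6 (J(O) = (1/6)*(-1) = -1/6)
s(P) = 35 + P**2 + 5*P/6 (s(P) = (P**2 - P/6) + (P + 35) = (P**2 - P/6) + (35 + P) = 35 + P**2 + 5*P/6)
s(L(15))/r(-190, -62) - 1*1671 = (35 + (5*sqrt(15))**2 + 5*(5*sqrt(15))/6)/(44 - 1*(-62)) - 1*1671 = (35 + 375 + 25*sqrt(15)/6)/(44 + 62) - 1671 = (410 + 25*sqrt(15)/6)/106 - 1671 = (410 + 25*sqrt(15)/6)*(1/106) - 1671 = (205/53 + 25*sqrt(15)/636) - 1671 = -88358/53 + 25*sqrt(15)/636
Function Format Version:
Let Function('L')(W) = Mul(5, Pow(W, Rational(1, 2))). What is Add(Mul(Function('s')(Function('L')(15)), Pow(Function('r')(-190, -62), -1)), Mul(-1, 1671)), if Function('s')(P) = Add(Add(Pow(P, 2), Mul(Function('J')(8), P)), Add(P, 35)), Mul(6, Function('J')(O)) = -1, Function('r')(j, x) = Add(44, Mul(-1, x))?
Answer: Add(Rational(-88358, 53), Mul(Rational(25, 636), Pow(15, Rational(1, 2)))) ≈ -1667.0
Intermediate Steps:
Function('J')(O) = Rational(-1, 6) (Function('J')(O) = Mul(Rational(1, 6), -1) = Rational(-1, 6))
Function('s')(P) = Add(35, Pow(P, 2), Mul(Rational(5, 6), P)) (Function('s')(P) = Add(Add(Pow(P, 2), Mul(Rational(-1, 6), P)), Add(P, 35)) = Add(Add(Pow(P, 2), Mul(Rational(-1, 6), P)), Add(35, P)) = Add(35, Pow(P, 2), Mul(Rational(5, 6), P)))
Add(Mul(Function('s')(Function('L')(15)), Pow(Function('r')(-190, -62), -1)), Mul(-1, 1671)) = Add(Mul(Add(35, Pow(Mul(5, Pow(15, Rational(1, 2))), 2), Mul(Rational(5, 6), Mul(5, Pow(15, Rational(1, 2))))), Pow(Add(44, Mul(-1, -62)), -1)), Mul(-1, 1671)) = Add(Mul(Add(35, 375, Mul(Rational(25, 6), Pow(15, Rational(1, 2)))), Pow(Add(44, 62), -1)), -1671) = Add(Mul(Add(410, Mul(Rational(25, 6), Pow(15, Rational(1, 2)))), Pow(106, -1)), -1671) = Add(Mul(Add(410, Mul(Rational(25, 6), Pow(15, Rational(1, 2)))), Rational(1, 106)), -1671) = Add(Add(Rational(205, 53), Mul(Rational(25, 636), Pow(15, Rational(1, 2)))), -1671) = Add(Rational(-88358, 53), Mul(Rational(25, 636), Pow(15, Rational(1, 2))))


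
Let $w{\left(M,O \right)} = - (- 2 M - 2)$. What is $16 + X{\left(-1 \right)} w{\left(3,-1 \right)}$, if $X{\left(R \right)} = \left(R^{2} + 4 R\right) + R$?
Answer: $-16$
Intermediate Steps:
$X{\left(R \right)} = R^{2} + 5 R$
$w{\left(M,O \right)} = 2 + 2 M$ ($w{\left(M,O \right)} = - (-2 - 2 M) = 2 + 2 M$)
$16 + X{\left(-1 \right)} w{\left(3,-1 \right)} = 16 + - (5 - 1) \left(2 + 2 \cdot 3\right) = 16 + \left(-1\right) 4 \left(2 + 6\right) = 16 - 32 = -16$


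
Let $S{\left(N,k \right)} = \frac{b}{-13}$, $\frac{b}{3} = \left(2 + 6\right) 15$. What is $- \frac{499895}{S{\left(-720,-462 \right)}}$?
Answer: $\frac{1299727}{72} \approx 18052.0$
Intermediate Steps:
$b = 360$ ($b = 3 \left(2 + 6\right) 15 = 3 \cdot 8 \cdot 15 = 3 \cdot 120 = 360$)
$S{\left(N,k \right)} = - \frac{360}{13}$ ($S{\left(N,k \right)} = \frac{360}{-13} = 360 \left(- \frac{1}{13}\right) = - \frac{360}{13}$)
$- \frac{499895}{S{\left(-720,-462 \right)}} = - \frac{499895}{- \frac{360}{13}} = \left(-499895\right) \left(- \frac{13}{360}\right) = \frac{1299727}{72}$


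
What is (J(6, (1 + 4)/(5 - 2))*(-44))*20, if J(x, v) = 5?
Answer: -4400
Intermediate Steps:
(J(6, (1 + 4)/(5 - 2))*(-44))*20 = (5*(-44))*20 = -220*20 = -4400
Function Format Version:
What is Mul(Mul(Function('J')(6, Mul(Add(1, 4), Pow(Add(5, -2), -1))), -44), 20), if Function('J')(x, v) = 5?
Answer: -4400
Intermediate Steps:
Mul(Mul(Function('J')(6, Mul(Add(1, 4), Pow(Add(5, -2), -1))), -44), 20) = Mul(Mul(5, -44), 20) = Mul(-220, 20) = -4400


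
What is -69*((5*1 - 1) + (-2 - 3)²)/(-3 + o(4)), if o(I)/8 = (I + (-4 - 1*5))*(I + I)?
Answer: 2001/323 ≈ 6.1950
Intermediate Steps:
o(I) = 16*I*(-9 + I) (o(I) = 8*((I + (-4 - 1*5))*(I + I)) = 8*((I + (-4 - 5))*(2*I)) = 8*((I - 9)*(2*I)) = 8*((-9 + I)*(2*I)) = 8*(2*I*(-9 + I)) = 16*I*(-9 + I))
-69*((5*1 - 1) + (-2 - 3)²)/(-3 + o(4)) = -69*((5*1 - 1) + (-2 - 3)²)/(-3 + 16*4*(-9 + 4)) = -69*((5 - 1) + (-5)²)/(-3 + 16*4*(-5)) = -69*(4 + 25)/(-3 - 320) = -2001/(-323) = -2001*(-1)/323 = -69*(-29/323) = 2001/323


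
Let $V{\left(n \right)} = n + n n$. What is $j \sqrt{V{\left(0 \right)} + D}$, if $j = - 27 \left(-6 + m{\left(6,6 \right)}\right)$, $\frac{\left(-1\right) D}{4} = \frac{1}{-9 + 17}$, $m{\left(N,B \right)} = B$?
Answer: $0$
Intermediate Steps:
$V{\left(n \right)} = n + n^{2}$
$D = - \frac{1}{2}$ ($D = - \frac{4}{-9 + 17} = - \frac{4}{8} = \left(-4\right) \frac{1}{8} = - \frac{1}{2} \approx -0.5$)
$j = 0$ ($j = - 27 \left(-6 + 6\right) = \left(-27\right) 0 = 0$)
$j \sqrt{V{\left(0 \right)} + D} = 0 \sqrt{0 \left(1 + 0\right) - \frac{1}{2}} = 0 \sqrt{0 \cdot 1 - \frac{1}{2}} = 0 \sqrt{0 - \frac{1}{2}} = 0 \sqrt{- \frac{1}{2}} = 0 \frac{i \sqrt{2}}{2} = 0$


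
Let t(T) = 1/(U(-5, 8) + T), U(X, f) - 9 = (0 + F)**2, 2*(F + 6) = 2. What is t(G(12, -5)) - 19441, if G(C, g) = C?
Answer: -894285/46 ≈ -19441.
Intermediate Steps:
F = -5 (F = -6 + (1/2)*2 = -6 + 1 = -5)
U(X, f) = 34 (U(X, f) = 9 + (0 - 5)**2 = 9 + (-5)**2 = 9 + 25 = 34)
t(T) = 1/(34 + T)
t(G(12, -5)) - 19441 = 1/(34 + 12) - 19441 = 1/46 - 19441 = -894285/46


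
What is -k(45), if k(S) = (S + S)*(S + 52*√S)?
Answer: -4050 - 14040*√5 ≈ -35444.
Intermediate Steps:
k(S) = 2*S*(S + 52*√S) (k(S) = (2*S)*(S + 52*√S) = 2*S*(S + 52*√S))
-k(45) = -(2*45² + 104*45^(3/2)) = -(2*2025 + 104*(135*√5)) = -(4050 + 14040*√5) = -4050 - 14040*√5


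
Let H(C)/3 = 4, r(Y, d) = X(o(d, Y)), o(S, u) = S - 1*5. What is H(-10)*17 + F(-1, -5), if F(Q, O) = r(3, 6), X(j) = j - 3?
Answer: 202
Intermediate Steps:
o(S, u) = -5 + S (o(S, u) = S - 5 = -5 + S)
X(j) = -3 + j
r(Y, d) = -8 + d (r(Y, d) = -3 + (-5 + d) = -8 + d)
F(Q, O) = -2 (F(Q, O) = -8 + 6 = -2)
H(C) = 12 (H(C) = 3*4 = 12)
H(-10)*17 + F(-1, -5) = 12*17 - 2 = 204 - 2 = 202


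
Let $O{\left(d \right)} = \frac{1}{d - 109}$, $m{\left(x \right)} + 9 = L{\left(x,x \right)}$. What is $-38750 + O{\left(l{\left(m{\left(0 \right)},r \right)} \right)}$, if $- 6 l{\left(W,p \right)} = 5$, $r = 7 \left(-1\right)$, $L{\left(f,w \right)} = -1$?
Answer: $- \frac{25536256}{659} \approx -38750.0$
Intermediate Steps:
$m{\left(x \right)} = -10$ ($m{\left(x \right)} = -9 - 1 = -10$)
$r = -7$
$l{\left(W,p \right)} = - \frac{5}{6}$ ($l{\left(W,p \right)} = \left(- \frac{1}{6}\right) 5 = - \frac{5}{6}$)
$O{\left(d \right)} = \frac{1}{-109 + d}$
$-38750 + O{\left(l{\left(m{\left(0 \right)},r \right)} \right)} = -38750 + \frac{1}{-109 - \frac{5}{6}} = -38750 + \frac{1}{- \frac{659}{6}} = -38750 - \frac{6}{659} = - \frac{25536256}{659}$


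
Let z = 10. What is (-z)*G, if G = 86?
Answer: -860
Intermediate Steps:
(-z)*G = -1*10*86 = -10*86 = -860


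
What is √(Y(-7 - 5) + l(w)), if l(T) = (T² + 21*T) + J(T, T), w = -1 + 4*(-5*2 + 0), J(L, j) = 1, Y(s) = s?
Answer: √809 ≈ 28.443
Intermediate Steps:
w = -41 (w = -1 + 4*(-10 + 0) = -1 + 4*(-10) = -1 - 40 = -41)
l(T) = 1 + T² + 21*T (l(T) = (T² + 21*T) + 1 = 1 + T² + 21*T)
√(Y(-7 - 5) + l(w)) = √((-7 - 5) + (1 + (-41)² + 21*(-41))) = √(-12 + (1 + 1681 - 861)) = √(-12 + 821) = √809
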